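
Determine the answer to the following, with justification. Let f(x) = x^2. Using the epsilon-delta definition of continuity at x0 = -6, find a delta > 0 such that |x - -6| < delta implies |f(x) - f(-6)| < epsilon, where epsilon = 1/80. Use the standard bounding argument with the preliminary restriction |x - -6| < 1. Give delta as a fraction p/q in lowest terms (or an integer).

Factor: |x^2 - (-6)^2| = |x - -6| * |x + -6|.
Impose |x - -6| < 1 first. Then |x + -6| = |(x - -6) + 2*(-6)| <= |x - -6| + 2*|-6| < 1 + 12 = 13.
So |x^2 - (-6)^2| < delta * 13.
We need delta * 13 <= 1/80, i.e. delta <= 1/80/13 = 1/1040.
Since 1/1040 < 1, this is tighter than 1; take delta = 1/1040.
So delta = 1/1040 works.

1/1040


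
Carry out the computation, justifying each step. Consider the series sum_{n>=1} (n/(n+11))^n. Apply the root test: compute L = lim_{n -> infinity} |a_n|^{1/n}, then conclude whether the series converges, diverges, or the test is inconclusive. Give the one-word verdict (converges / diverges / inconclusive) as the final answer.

Let a_n denote the general term. Form |a_n|^(1/n) and simplify:
|a_n|^(1/n) = n/(n + 11)
Take the limit as n -> infinity: L = 1.
Since L = 1, the root test is inconclusive. (In fact a_n = (n/(n+11))^n -> e^(-11) != 0, so the nth-term test shows divergence; but the root test itself gives no conclusion.)

inconclusive


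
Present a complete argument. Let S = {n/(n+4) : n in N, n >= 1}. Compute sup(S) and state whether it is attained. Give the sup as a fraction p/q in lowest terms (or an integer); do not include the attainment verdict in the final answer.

Analysis:
- Values: 1/5, 1/3, 3/7, 1/2, ... strictly increasing.
- Minimum is 1/5 (n=1); inf = 1/5 (attained).
- n/(n+4) = 1 - 4/(n+4) -> 1 from below as n -> infinity, and never equals 1.
- So sup = 1 (not attained).
Conclusion: sup(S) = 1, not attained in S.

1


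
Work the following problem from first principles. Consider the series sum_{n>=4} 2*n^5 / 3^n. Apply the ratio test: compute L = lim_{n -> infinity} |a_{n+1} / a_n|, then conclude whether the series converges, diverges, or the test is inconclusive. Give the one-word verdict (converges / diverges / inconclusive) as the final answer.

Let a_n denote the general term. Form the ratio a_{n+1}/a_n and simplify:
a_{n+1}/a_n = (n + 1)^5/(3*n^5)
Take the limit as n -> infinity: L = 1/3.
Since L = 1/3 < 1, the ratio test implies the series converges.

converges


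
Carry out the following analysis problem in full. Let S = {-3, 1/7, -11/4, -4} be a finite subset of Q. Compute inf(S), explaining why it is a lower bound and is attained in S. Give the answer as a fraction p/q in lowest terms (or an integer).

S is finite, so inf(S) = min(S).
Sorted increasing:
-4, -3, -11/4, 1/7
The extremum is -4.
For every x in S, x >= -4. And -4 is in S, so it is attained.
Therefore inf(S) = -4.

-4


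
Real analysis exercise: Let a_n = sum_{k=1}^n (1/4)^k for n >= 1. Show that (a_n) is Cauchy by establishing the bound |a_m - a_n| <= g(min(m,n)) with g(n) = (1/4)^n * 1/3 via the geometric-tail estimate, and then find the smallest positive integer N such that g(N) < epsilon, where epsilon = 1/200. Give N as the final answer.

For m > n >= 1: |a_m - a_n| = sum_{k=n+1}^m (1/4)^k < sum_{k=n+1}^infinity (1/4)^k = (1/4)^(n+1) / (1 - 1/4) = (1/4)^n * (1/4) * (4/3) = (1/4)^n * 1/3.
So g(n) = (1/4)^n / 3. Since g(n) -> 0, (a_n) is Cauchy.
Now solve g(N) < 1/200: (1/4)^N / 3 < 1/200 <=> 4^N > 1 / (3 * 1/200) = 200/3.
Check powers of 4: 4^3 = 64 <= 200/3, 4^4 = 256 > 200/3.
So the smallest such N is 4. Check: g(4) = 1/(3 * 256) = 1/768 < 1/200.

4


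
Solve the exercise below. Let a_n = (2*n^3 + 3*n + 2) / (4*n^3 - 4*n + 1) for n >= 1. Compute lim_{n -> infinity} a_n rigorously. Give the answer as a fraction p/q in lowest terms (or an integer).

Divide numerator and denominator by n^3, the highest power:
numerator / n^3 = 2 + 3/n^2 + 2/n^3
denominator / n^3 = 4 - 4/n^2 + n^(-3)
As n -> infinity, all terms of the form c/n^k (k >= 1) tend to 0.
So numerator / n^3 -> 2 and denominator / n^3 -> 4.
Therefore lim a_n = 1/2.

1/2


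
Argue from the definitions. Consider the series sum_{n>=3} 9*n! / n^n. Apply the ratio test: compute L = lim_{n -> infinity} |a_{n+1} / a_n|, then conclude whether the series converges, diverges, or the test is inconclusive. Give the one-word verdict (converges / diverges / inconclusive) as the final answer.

Let a_n denote the general term. Form the ratio a_{n+1}/a_n and simplify:
a_{n+1}/a_n = (n/(n + 1))^n
Take the limit as n -> infinity: L = exp(-1).
Since L = exp(-1) < 1, the ratio test implies the series converges.

converges


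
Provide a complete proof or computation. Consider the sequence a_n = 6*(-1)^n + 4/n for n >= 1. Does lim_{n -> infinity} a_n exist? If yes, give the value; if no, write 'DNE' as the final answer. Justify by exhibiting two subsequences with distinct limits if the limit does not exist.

Examine the behaviour of a_n along subsequences.
a_{2k} = 6 + 4/(2k) -> 6. a_{2k+1} = -6 + 4/(2k+1) -> -6.
Since these two subsequential limits are 6 and -6, distinct, the full sequence cannot converge (a convergent sequence has all subsequences tending to the same limit). So lim a_n does not exist.

DNE


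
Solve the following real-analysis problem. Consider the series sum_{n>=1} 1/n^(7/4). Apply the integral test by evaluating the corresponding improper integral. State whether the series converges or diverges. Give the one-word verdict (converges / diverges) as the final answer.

Let f(x) = x^(-7/4). Then f is positive, continuous, and decreasing on [1, infinity), so the integral test applies.
Compute the improper integral int_{1}^infinity f(x) dx:
  antiderivative F(x) = -4/(3*x^(3/4)).
  As x -> infinity, F(x) -> 0 (since p = 7/4 > 1).
  So int = F(infinity) - F(1) = 0 - (-4/3) = 4/3.
  Finite, so by the integral test, the series converges.

converges


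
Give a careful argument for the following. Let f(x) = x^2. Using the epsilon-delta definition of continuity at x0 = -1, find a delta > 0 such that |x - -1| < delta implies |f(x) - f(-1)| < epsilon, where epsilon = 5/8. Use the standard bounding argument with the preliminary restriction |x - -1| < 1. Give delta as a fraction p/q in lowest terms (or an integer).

Factor: |x^2 - (-1)^2| = |x - -1| * |x + -1|.
Impose |x - -1| < 1 first. Then |x + -1| = |(x - -1) + 2*(-1)| <= |x - -1| + 2*|-1| < 1 + 2 = 3.
So |x^2 - (-1)^2| < delta * 3.
We need delta * 3 <= 5/8, i.e. delta <= 5/8/3 = 5/24.
Since 5/24 < 1, this is tighter than 1; take delta = 5/24.
So delta = 5/24 works.

5/24


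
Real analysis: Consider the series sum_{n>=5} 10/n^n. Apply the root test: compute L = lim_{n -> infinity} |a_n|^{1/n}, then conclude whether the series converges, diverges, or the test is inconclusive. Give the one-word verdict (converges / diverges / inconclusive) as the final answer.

Let a_n denote the general term. Form |a_n|^(1/n) and simplify:
|a_n|^(1/n) = 10^(1/n)/n
Take the limit as n -> infinity: L = 0.
Since L = 0 < 1, the root test implies convergence.

converges


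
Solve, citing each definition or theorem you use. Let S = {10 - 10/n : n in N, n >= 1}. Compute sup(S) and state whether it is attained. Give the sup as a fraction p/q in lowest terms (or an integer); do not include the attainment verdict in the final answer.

Analysis:
- Values: 0, 5, 20/3, 15/2, ... strictly increasing.
- Minimum is 0 (n=1); inf = 0 (attained).
- 10 - 10/n -> 10 from below; sup = 10, not attained.
Conclusion: sup(S) = 10, not attained in S.

10


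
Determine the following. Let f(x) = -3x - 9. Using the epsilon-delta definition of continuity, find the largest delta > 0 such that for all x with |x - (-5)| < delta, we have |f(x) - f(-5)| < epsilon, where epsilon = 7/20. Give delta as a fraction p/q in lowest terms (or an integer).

We compute f(-5) = -3*(-5) - 9 = 6.
|f(x) - f(-5)| = |-3x - 9 - (6)| = |-3(x - (-5))| = 3|x - (-5)|.
We need 3|x - (-5)| < 7/20, i.e. |x - (-5)| < 7/20 / 3 = 7/60.
So any delta <= 7/60 works. Conversely, if delta > 7/60, then x = -5 + 7/60 satisfies |x - (-5)| = 7/60 < delta but |f(x) - f(-5)| = 3 * 7/60 = 7/20, which is not < 7/20; so no larger delta works.
Hence the largest such delta is 7/60.

7/60


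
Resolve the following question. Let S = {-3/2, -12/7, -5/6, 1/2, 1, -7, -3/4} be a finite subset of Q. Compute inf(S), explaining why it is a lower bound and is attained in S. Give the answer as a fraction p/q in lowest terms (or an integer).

S is finite, so inf(S) = min(S).
Sorted increasing:
-7, -12/7, -3/2, -5/6, -3/4, 1/2, 1
The extremum is -7.
For every x in S, x >= -7. And -7 is in S, so it is attained.
Therefore inf(S) = -7.

-7


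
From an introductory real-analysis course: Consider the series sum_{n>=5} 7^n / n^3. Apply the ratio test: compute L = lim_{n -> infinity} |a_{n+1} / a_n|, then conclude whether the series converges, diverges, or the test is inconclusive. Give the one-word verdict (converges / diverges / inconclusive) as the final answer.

Let a_n denote the general term. Form the ratio a_{n+1}/a_n and simplify:
a_{n+1}/a_n = 7*n^3/(n + 1)^3
Take the limit as n -> infinity: L = 7.
Since L = 7 > 1 (or L = infinity), the ratio test implies the series diverges.

diverges


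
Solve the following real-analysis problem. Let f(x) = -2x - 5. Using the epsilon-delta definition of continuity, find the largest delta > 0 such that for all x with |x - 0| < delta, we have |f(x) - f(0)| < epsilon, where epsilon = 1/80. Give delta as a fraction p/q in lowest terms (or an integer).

We compute f(0) = -2*(0) - 5 = -5.
|f(x) - f(0)| = |-2x - 5 - (-5)| = |-2(x - 0)| = 2|x - 0|.
We need 2|x - 0| < 1/80, i.e. |x - 0| < 1/80 / 2 = 1/160.
So any delta <= 1/160 works. Conversely, if delta > 1/160, then x = 0 + 1/160 satisfies |x - 0| = 1/160 < delta but |f(x) - f(0)| = 2 * 1/160 = 1/80, which is not < 1/80; so no larger delta works.
Hence the largest such delta is 1/160.

1/160


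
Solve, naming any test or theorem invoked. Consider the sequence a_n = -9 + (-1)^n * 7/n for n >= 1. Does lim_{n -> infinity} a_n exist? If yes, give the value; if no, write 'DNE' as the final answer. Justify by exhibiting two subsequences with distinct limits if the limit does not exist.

Examine the behaviour of a_n along subsequences.
Even-n subsequence a_{2k} = -9 + 7/(2k) -> -9. Odd-n subsequence a_{2k+1} = -9 - 7/(2k+1) -> -9. Both tend to -9, which suggests the limit is -9; verify directly.
|a_n - (-9)| = |(-1)^n * 7/n| = 7/n for every n >= 1.
Given epsilon > 0, choose a positive integer N > 7/epsilon. Then for all n >= N, |a_n - (-9)| = 7/n <= 7/N < epsilon.
So by the definition of the limit, lim a_n exists and equals -9.

-9


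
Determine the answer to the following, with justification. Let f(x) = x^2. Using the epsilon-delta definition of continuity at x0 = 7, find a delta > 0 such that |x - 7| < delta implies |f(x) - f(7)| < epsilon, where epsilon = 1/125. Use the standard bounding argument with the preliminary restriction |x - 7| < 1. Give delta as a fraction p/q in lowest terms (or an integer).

Factor: |x^2 - (7)^2| = |x - 7| * |x + 7|.
Impose |x - 7| < 1 first. Then |x + 7| = |(x - 7) + 2*(7)| <= |x - 7| + 2*|7| < 1 + 14 = 15.
So |x^2 - (7)^2| < delta * 15.
We need delta * 15 <= 1/125, i.e. delta <= 1/125/15 = 1/1875.
Since 1/1875 < 1, this is tighter than 1; take delta = 1/1875.
So delta = 1/1875 works.

1/1875


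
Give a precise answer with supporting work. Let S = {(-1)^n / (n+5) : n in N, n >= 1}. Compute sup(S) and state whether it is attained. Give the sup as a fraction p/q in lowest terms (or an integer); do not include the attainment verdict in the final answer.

Analysis:
- Values: -1/6, 1/7, -1/8, 1/9, -1/10, ...
- Positive terms (even n): 1/(2+5), 1/(4+5), ... decreasing -> max = 1/7 (n=2).
- Negative terms (odd n): -1/(1+5), -1/(3+5), ... increasing -> min = -1/6 (n=1).
- So sup = 1/7 (attained at n=2); inf = -1/6 (attained at n=1).
Conclusion: sup(S) = 1/7, attained in S.

1/7


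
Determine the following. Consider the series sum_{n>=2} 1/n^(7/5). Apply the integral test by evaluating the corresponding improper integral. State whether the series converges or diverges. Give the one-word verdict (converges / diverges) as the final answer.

Let f(x) = x^(-7/5). Then f is positive, continuous, and decreasing on [2, infinity), so the integral test applies.
Compute the improper integral int_{2}^infinity f(x) dx:
  antiderivative F(x) = -5/(2*x^(2/5)).
  As x -> infinity, F(x) -> 0 (since p = 7/5 > 1).
  So int = F(infinity) - F(2) = 0 - (-5*2^(3/5)/4) = 5*2^(3/5)/4.
  Finite, so by the integral test, the series converges.

converges


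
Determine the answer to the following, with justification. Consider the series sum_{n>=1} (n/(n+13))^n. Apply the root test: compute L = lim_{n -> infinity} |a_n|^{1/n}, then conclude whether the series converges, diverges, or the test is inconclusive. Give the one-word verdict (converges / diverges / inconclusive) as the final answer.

Let a_n denote the general term. Form |a_n|^(1/n) and simplify:
|a_n|^(1/n) = n/(n + 13)
Take the limit as n -> infinity: L = 1.
Since L = 1, the root test is inconclusive. (In fact a_n = (n/(n+13))^n -> e^(-13) != 0, so the nth-term test shows divergence; but the root test itself gives no conclusion.)

inconclusive


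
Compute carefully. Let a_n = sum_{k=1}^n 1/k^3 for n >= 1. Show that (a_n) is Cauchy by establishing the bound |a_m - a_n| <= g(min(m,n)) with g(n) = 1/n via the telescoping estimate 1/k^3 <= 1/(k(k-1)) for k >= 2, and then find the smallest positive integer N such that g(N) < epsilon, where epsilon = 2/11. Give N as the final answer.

For m > n >= 1: |a_m - a_n| = sum_{k=n+1}^m 1/k^3.
Use 1/k^3 <= 1/(k(k-1)) = 1/(k-1) - 1/k for k >= 2 (which holds since k^3 >= k^2 >= k(k-1) for k >= 2):
sum_{k=n+1}^m 1/k^3 <= sum_{k=n+1}^m (1/(k-1) - 1/k) = 1/n - 1/m <= 1/n.
By symmetry the same bound holds with n,m swapped, so |a_m - a_n| <= 1/min(m,n) = g(min(m,n)). Since g(n) -> 0, (a_n) is Cauchy.
Now solve g(N) < 2/11: 1/N < 2/11 <=> N > 1/(2/11) = 11/2.
The smallest integer strictly greater than 11/2 is N = 6.
Check: g(6) = 1/6 < 2/11; g(5) = 1/5 >= 2/11. So N = 6.

6


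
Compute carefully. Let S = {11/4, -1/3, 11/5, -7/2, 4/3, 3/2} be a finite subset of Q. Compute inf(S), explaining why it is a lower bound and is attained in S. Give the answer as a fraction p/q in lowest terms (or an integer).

S is finite, so inf(S) = min(S).
Sorted increasing:
-7/2, -1/3, 4/3, 3/2, 11/5, 11/4
The extremum is -7/2.
For every x in S, x >= -7/2. And -7/2 is in S, so it is attained.
Therefore inf(S) = -7/2.

-7/2


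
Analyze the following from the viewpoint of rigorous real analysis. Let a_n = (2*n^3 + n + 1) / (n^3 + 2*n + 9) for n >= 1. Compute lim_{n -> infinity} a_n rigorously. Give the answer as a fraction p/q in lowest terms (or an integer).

Divide numerator and denominator by n^3, the highest power:
numerator / n^3 = 2 + n^(-2) + n^(-3)
denominator / n^3 = 1 + 2/n^2 + 9/n^3
As n -> infinity, all terms of the form c/n^k (k >= 1) tend to 0.
So numerator / n^3 -> 2 and denominator / n^3 -> 1.
Therefore lim a_n = 2.

2


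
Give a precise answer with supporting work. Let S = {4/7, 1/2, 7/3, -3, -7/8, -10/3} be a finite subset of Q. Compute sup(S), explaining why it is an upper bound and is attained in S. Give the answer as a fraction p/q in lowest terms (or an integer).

S is finite, so sup(S) = max(S).
Sorted decreasing:
7/3, 4/7, 1/2, -7/8, -3, -10/3
The extremum is 7/3.
For every x in S, x <= 7/3. And 7/3 is in S, so it is attained.
Therefore sup(S) = 7/3.

7/3


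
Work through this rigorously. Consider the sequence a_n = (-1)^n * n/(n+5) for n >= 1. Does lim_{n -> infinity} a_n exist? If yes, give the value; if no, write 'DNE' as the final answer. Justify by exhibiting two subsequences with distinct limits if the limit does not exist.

Examine the behaviour of a_n along subsequences.
a_{2k} = 2k/(2k+5) -> 1. a_{2k+1} = -(2k+1)/(2k+6) -> -1.
Since these two subsequential limits are 1 and -1, distinct, the full sequence cannot converge (a convergent sequence has all subsequences tending to the same limit). So lim a_n does not exist.

DNE


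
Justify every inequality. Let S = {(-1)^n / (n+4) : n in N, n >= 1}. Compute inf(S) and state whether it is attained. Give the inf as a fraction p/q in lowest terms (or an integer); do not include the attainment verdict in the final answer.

Analysis:
- Values: -1/5, 1/6, -1/7, 1/8, -1/9, ...
- Positive terms (even n): 1/(2+4), 1/(4+4), ... decreasing -> max = 1/6 (n=2).
- Negative terms (odd n): -1/(1+4), -1/(3+4), ... increasing -> min = -1/5 (n=1).
- So sup = 1/6 (attained at n=2); inf = -1/5 (attained at n=1).
Conclusion: inf(S) = -1/5, attained in S.

-1/5


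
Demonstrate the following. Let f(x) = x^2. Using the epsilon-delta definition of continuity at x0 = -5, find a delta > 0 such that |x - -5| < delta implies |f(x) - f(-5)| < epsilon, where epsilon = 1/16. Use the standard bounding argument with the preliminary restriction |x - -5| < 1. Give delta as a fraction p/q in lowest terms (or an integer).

Factor: |x^2 - (-5)^2| = |x - -5| * |x + -5|.
Impose |x - -5| < 1 first. Then |x + -5| = |(x - -5) + 2*(-5)| <= |x - -5| + 2*|-5| < 1 + 10 = 11.
So |x^2 - (-5)^2| < delta * 11.
We need delta * 11 <= 1/16, i.e. delta <= 1/16/11 = 1/176.
Since 1/176 < 1, this is tighter than 1; take delta = 1/176.
So delta = 1/176 works.

1/176


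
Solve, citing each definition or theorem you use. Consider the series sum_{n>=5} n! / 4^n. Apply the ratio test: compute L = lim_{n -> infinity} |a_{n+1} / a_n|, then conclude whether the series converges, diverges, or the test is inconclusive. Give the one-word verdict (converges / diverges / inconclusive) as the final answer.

Let a_n denote the general term. Form the ratio a_{n+1}/a_n and simplify:
a_{n+1}/a_n = n/4 + 1/4
Take the limit as n -> infinity: L = infinity.
Since L = infinity > 1 (or L = infinity), the ratio test implies the series diverges.

diverges


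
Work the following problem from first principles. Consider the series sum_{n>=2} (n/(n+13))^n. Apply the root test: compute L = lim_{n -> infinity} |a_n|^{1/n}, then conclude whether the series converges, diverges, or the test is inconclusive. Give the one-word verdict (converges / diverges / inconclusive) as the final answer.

Let a_n denote the general term. Form |a_n|^(1/n) and simplify:
|a_n|^(1/n) = n/(n + 13)
Take the limit as n -> infinity: L = 1.
Since L = 1, the root test is inconclusive. (In fact a_n = (n/(n+13))^n -> e^(-13) != 0, so the nth-term test shows divergence; but the root test itself gives no conclusion.)

inconclusive


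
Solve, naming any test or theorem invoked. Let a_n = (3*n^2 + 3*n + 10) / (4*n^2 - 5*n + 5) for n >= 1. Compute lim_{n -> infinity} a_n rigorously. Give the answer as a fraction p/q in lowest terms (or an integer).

Divide numerator and denominator by n^2, the highest power:
numerator / n^2 = 3 + 3/n + 10/n^2
denominator / n^2 = 4 - 5/n + 5/n^2
As n -> infinity, all terms of the form c/n^k (k >= 1) tend to 0.
So numerator / n^2 -> 3 and denominator / n^2 -> 4.
Therefore lim a_n = 3/4.

3/4


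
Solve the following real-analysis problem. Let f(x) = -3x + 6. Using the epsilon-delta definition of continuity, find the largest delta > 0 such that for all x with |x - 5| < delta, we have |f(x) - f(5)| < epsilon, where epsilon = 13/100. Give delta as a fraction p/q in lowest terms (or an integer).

We compute f(5) = -3*(5) + 6 = -9.
|f(x) - f(5)| = |-3x + 6 - (-9)| = |-3(x - 5)| = 3|x - 5|.
We need 3|x - 5| < 13/100, i.e. |x - 5| < 13/100 / 3 = 13/300.
So any delta <= 13/300 works. Conversely, if delta > 13/300, then x = 5 + 13/300 satisfies |x - 5| = 13/300 < delta but |f(x) - f(5)| = 3 * 13/300 = 13/100, which is not < 13/100; so no larger delta works.
Hence the largest such delta is 13/300.

13/300


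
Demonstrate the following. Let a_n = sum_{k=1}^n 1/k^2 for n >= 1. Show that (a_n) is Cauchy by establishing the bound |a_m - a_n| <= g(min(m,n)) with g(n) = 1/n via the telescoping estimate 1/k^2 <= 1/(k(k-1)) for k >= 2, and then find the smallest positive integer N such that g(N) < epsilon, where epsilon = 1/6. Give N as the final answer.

For m > n >= 1: |a_m - a_n| = sum_{k=n+1}^m 1/k^2.
Use 1/k^2 <= 1/(k(k-1)) = 1/(k-1) - 1/k for k >= 2:
sum_{k=n+1}^m 1/k^2 <= sum_{k=n+1}^m (1/(k-1) - 1/k) = 1/n - 1/m <= 1/n.
By symmetry the same bound holds with n,m swapped, so |a_m - a_n| <= 1/min(m,n) = g(min(m,n)). Since g(n) -> 0, (a_n) is Cauchy.
Now solve g(N) < 1/6: 1/N < 1/6 <=> N > 1/(1/6) = 6.
The smallest integer strictly greater than 6 is N = 7.
Check: g(7) = 1/7 < 1/6; g(6) = 1/6 >= 1/6. So N = 7.

7


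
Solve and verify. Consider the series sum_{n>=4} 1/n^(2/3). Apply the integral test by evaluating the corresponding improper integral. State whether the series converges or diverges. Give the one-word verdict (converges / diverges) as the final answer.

Let f(x) = x^(-2/3). Then f is positive, continuous, and decreasing on [4, infinity), so the integral test applies.
Compute the improper integral int_{4}^infinity f(x) dx:
  antiderivative F(x) = 3*x^(1/3).
  As x -> infinity, F(x) -> infinity (since p = 2/3 < 1).
  So the integral diverges. By the integral test, the series diverges.

diverges


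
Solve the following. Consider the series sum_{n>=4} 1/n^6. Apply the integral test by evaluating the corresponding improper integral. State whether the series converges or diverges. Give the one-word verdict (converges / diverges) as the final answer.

Let f(x) = x^(-6). Then f is positive, continuous, and decreasing on [4, infinity), so the integral test applies.
Compute the improper integral int_{4}^infinity f(x) dx:
  antiderivative F(x) = -1/(5*x^5).
  As x -> infinity, F(x) -> 0 (since p = 6 > 1).
  So int = F(infinity) - F(4) = 0 - (-1/5120) = 1/5120.
  Finite, so by the integral test, the series converges.

converges


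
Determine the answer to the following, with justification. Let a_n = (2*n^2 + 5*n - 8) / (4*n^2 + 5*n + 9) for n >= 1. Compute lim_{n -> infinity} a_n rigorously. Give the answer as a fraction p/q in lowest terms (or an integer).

Divide numerator and denominator by n^2, the highest power:
numerator / n^2 = 2 + 5/n - 8/n^2
denominator / n^2 = 4 + 5/n + 9/n^2
As n -> infinity, all terms of the form c/n^k (k >= 1) tend to 0.
So numerator / n^2 -> 2 and denominator / n^2 -> 4.
Therefore lim a_n = 1/2.

1/2


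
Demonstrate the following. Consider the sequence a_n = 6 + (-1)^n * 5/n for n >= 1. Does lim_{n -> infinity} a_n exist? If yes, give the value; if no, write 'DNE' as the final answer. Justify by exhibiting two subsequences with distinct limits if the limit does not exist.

Examine the behaviour of a_n along subsequences.
Even-n subsequence a_{2k} = 6 + 5/(2k) -> 6. Odd-n subsequence a_{2k+1} = 6 - 5/(2k+1) -> 6. Both tend to 6, which suggests the limit is 6; verify directly.
|a_n - 6| = |(-1)^n * 5/n| = 5/n for every n >= 1.
Given epsilon > 0, choose a positive integer N > 5/epsilon. Then for all n >= N, |a_n - 6| = 5/n <= 5/N < epsilon.
So by the definition of the limit, lim a_n exists and equals 6.

6


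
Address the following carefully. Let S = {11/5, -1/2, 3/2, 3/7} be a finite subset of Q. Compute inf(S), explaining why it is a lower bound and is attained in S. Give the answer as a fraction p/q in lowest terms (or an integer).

S is finite, so inf(S) = min(S).
Sorted increasing:
-1/2, 3/7, 3/2, 11/5
The extremum is -1/2.
For every x in S, x >= -1/2. And -1/2 is in S, so it is attained.
Therefore inf(S) = -1/2.

-1/2


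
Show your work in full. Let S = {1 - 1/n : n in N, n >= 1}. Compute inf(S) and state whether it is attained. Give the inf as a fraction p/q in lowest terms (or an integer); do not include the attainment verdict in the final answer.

Analysis:
- Values: 0, 1/2, 2/3, 3/4, ... strictly increasing.
- Minimum is 0 (n=1); inf = 0 (attained).
- 1 - 1/n -> 1 from below; sup = 1, not attained.
Conclusion: inf(S) = 0, attained in S.

0


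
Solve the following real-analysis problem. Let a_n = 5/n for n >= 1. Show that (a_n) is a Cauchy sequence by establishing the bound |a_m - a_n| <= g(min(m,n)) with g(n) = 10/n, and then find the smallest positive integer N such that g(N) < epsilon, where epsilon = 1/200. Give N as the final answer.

For any m, n >= 1, by the triangle inequality:
|a_m - a_n| = |5/m - 5/n| <= 5*1/m + 5*1/n <= 10/min(m,n).
So g(n) = 10/n bounds the Cauchy difference. Since g(n) -> 0, (a_n) is Cauchy.
Now solve g(N) < 1/200: 10/N < 1/200 <=> N > 10 / (1/200) = 2000.
The smallest integer strictly greater than 2000 is N = 2001.
Check: g(2001) = 10/2001 = 10/2001 < 1/200; g(2000) = 1/200 >= 1/200. So N = 2001.

2001


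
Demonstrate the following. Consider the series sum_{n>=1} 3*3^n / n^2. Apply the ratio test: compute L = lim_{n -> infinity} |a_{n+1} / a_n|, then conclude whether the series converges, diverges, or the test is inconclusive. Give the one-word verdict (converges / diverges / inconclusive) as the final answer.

Let a_n denote the general term. Form the ratio a_{n+1}/a_n and simplify:
a_{n+1}/a_n = 3*n^2/(n + 1)^2
Take the limit as n -> infinity: L = 3.
Since L = 3 > 1 (or L = infinity), the ratio test implies the series diverges.

diverges


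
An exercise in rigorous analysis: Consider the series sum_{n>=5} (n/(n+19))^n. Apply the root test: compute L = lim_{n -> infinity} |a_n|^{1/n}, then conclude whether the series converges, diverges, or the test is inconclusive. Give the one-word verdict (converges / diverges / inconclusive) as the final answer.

Let a_n denote the general term. Form |a_n|^(1/n) and simplify:
|a_n|^(1/n) = n/(n + 19)
Take the limit as n -> infinity: L = 1.
Since L = 1, the root test is inconclusive. (In fact a_n = (n/(n+19))^n -> e^(-19) != 0, so the nth-term test shows divergence; but the root test itself gives no conclusion.)

inconclusive


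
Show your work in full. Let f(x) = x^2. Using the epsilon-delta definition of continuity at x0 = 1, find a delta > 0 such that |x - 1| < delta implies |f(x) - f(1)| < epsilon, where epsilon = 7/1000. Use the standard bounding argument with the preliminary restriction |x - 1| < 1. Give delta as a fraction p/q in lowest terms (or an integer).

Factor: |x^2 - (1)^2| = |x - 1| * |x + 1|.
Impose |x - 1| < 1 first. Then |x + 1| = |(x - 1) + 2*(1)| <= |x - 1| + 2*|1| < 1 + 2 = 3.
So |x^2 - (1)^2| < delta * 3.
We need delta * 3 <= 7/1000, i.e. delta <= 7/1000/3 = 7/3000.
Since 7/3000 < 1, this is tighter than 1; take delta = 7/3000.
So delta = 7/3000 works.

7/3000


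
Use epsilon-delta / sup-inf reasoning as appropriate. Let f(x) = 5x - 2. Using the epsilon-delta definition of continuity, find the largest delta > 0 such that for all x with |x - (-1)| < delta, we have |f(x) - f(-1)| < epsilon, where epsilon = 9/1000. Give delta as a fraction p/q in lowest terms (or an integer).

We compute f(-1) = 5*(-1) - 2 = -7.
|f(x) - f(-1)| = |5x - 2 - (-7)| = |5(x - (-1))| = 5|x - (-1)|.
We need 5|x - (-1)| < 9/1000, i.e. |x - (-1)| < 9/1000 / 5 = 9/5000.
So any delta <= 9/5000 works. Conversely, if delta > 9/5000, then x = -1 + 9/5000 satisfies |x - (-1)| = 9/5000 < delta but |f(x) - f(-1)| = 5 * 9/5000 = 9/1000, which is not < 9/1000; so no larger delta works.
Hence the largest such delta is 9/5000.

9/5000


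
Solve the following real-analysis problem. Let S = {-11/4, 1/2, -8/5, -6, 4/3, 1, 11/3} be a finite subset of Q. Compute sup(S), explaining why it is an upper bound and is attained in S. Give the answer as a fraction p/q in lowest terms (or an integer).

S is finite, so sup(S) = max(S).
Sorted decreasing:
11/3, 4/3, 1, 1/2, -8/5, -11/4, -6
The extremum is 11/3.
For every x in S, x <= 11/3. And 11/3 is in S, so it is attained.
Therefore sup(S) = 11/3.

11/3


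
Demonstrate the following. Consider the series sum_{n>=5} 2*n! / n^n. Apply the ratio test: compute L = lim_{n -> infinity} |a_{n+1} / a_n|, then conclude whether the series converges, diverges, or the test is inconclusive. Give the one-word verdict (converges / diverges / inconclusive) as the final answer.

Let a_n denote the general term. Form the ratio a_{n+1}/a_n and simplify:
a_{n+1}/a_n = (n/(n + 1))^n
Take the limit as n -> infinity: L = exp(-1).
Since L = exp(-1) < 1, the ratio test implies the series converges.

converges


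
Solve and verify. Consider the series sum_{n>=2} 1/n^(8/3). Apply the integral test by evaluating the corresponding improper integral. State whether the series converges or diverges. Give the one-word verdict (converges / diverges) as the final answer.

Let f(x) = x^(-8/3). Then f is positive, continuous, and decreasing on [2, infinity), so the integral test applies.
Compute the improper integral int_{2}^infinity f(x) dx:
  antiderivative F(x) = -3/(5*x^(5/3)).
  As x -> infinity, F(x) -> 0 (since p = 8/3 > 1).
  So int = F(infinity) - F(2) = 0 - (-3*2^(1/3)/20) = 3*2^(1/3)/20.
  Finite, so by the integral test, the series converges.

converges


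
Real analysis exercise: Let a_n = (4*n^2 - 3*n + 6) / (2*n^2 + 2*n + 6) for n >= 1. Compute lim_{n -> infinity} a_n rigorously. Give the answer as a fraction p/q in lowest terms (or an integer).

Divide numerator and denominator by n^2, the highest power:
numerator / n^2 = 4 - 3/n + 6/n^2
denominator / n^2 = 2 + 2/n + 6/n^2
As n -> infinity, all terms of the form c/n^k (k >= 1) tend to 0.
So numerator / n^2 -> 4 and denominator / n^2 -> 2.
Therefore lim a_n = 2.

2


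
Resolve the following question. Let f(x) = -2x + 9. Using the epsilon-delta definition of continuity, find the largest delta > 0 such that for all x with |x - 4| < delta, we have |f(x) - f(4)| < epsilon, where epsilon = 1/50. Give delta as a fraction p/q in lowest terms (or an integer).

We compute f(4) = -2*(4) + 9 = 1.
|f(x) - f(4)| = |-2x + 9 - (1)| = |-2(x - 4)| = 2|x - 4|.
We need 2|x - 4| < 1/50, i.e. |x - 4| < 1/50 / 2 = 1/100.
So any delta <= 1/100 works. Conversely, if delta > 1/100, then x = 4 + 1/100 satisfies |x - 4| = 1/100 < delta but |f(x) - f(4)| = 2 * 1/100 = 1/50, which is not < 1/50; so no larger delta works.
Hence the largest such delta is 1/100.

1/100


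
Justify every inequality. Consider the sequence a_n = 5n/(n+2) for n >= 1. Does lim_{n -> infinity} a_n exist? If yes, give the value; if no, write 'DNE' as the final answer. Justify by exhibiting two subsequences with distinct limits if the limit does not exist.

Examine the behaviour of a_n along subsequences.
Even-n subsequence a_{2k} = 5(2k)/(2k+2) -> 5. Odd-n subsequence a_{2k+1} = 5(2k+1)/(2k+3) -> 5. Both tend to 5, which suggests the limit is 5; verify directly.
|a_n - 5| = |5n - 5(n+2)| / (n+2) = 10/(n+2) < 10/n for every n >= 1.
Given epsilon > 0, choose a positive integer N > 10/epsilon. Then for all n >= N, |a_n - 5| < 10/n <= 10/N < epsilon.
So by the definition of the limit, lim a_n exists and equals 5.

5


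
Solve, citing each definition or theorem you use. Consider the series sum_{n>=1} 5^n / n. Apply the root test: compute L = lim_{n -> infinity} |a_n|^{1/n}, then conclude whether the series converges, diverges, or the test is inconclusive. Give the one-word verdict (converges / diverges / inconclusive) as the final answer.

Let a_n denote the general term. Form |a_n|^(1/n) and simplify:
|a_n|^(1/n) = 5/n^(1/n)
Take the limit as n -> infinity: L = 5.
Since L = 5 > 1, the root test implies divergence.

diverges


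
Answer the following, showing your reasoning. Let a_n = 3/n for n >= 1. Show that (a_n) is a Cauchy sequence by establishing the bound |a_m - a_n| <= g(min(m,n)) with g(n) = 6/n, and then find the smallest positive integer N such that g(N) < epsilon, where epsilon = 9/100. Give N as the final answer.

For any m, n >= 1, by the triangle inequality:
|a_m - a_n| = |3/m - 3/n| <= 3*1/m + 3*1/n <= 6/min(m,n).
So g(n) = 6/n bounds the Cauchy difference. Since g(n) -> 0, (a_n) is Cauchy.
Now solve g(N) < 9/100: 6/N < 9/100 <=> N > 6 / (9/100) = 200/3.
The smallest integer strictly greater than 200/3 is N = 67.
Check: g(67) = 6/67 = 6/67 < 9/100; g(66) = 1/11 >= 9/100. So N = 67.

67


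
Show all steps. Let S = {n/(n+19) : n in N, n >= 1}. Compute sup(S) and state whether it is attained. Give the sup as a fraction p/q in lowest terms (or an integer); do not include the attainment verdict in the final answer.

Analysis:
- Values: 1/20, 2/21, 3/22, 4/23, ... strictly increasing.
- Minimum is 1/20 (n=1); inf = 1/20 (attained).
- n/(n+19) = 1 - 19/(n+19) -> 1 from below as n -> infinity, and never equals 1.
- So sup = 1 (not attained).
Conclusion: sup(S) = 1, not attained in S.

1


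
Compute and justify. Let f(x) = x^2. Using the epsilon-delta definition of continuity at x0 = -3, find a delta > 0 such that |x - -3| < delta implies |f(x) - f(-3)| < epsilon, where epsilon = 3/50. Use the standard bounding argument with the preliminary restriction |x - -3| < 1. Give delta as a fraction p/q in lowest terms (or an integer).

Factor: |x^2 - (-3)^2| = |x - -3| * |x + -3|.
Impose |x - -3| < 1 first. Then |x + -3| = |(x - -3) + 2*(-3)| <= |x - -3| + 2*|-3| < 1 + 6 = 7.
So |x^2 - (-3)^2| < delta * 7.
We need delta * 7 <= 3/50, i.e. delta <= 3/50/7 = 3/350.
Since 3/350 < 1, this is tighter than 1; take delta = 3/350.
So delta = 3/350 works.

3/350


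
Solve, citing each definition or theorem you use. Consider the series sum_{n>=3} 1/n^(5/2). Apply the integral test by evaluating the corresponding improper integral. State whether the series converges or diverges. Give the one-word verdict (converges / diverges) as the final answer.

Let f(x) = x^(-5/2). Then f is positive, continuous, and decreasing on [3, infinity), so the integral test applies.
Compute the improper integral int_{3}^infinity f(x) dx:
  antiderivative F(x) = -2/(3*x^(3/2)).
  As x -> infinity, F(x) -> 0 (since p = 5/2 > 1).
  So int = F(infinity) - F(3) = 0 - (-2*sqrt(3)/27) = 2*sqrt(3)/27.
  Finite, so by the integral test, the series converges.

converges


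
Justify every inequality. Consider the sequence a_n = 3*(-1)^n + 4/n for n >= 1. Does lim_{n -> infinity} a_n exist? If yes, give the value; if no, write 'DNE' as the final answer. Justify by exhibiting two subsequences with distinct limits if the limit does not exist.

Examine the behaviour of a_n along subsequences.
a_{2k} = 3 + 4/(2k) -> 3. a_{2k+1} = -3 + 4/(2k+1) -> -3.
Since these two subsequential limits are 3 and -3, distinct, the full sequence cannot converge (a convergent sequence has all subsequences tending to the same limit). So lim a_n does not exist.

DNE


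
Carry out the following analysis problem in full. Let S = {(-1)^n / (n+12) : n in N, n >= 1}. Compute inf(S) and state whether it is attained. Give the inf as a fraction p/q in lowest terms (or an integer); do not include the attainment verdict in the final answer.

Analysis:
- Values: -1/13, 1/14, -1/15, 1/16, -1/17, ...
- Positive terms (even n): 1/(2+12), 1/(4+12), ... decreasing -> max = 1/14 (n=2).
- Negative terms (odd n): -1/(1+12), -1/(3+12), ... increasing -> min = -1/13 (n=1).
- So sup = 1/14 (attained at n=2); inf = -1/13 (attained at n=1).
Conclusion: inf(S) = -1/13, attained in S.

-1/13


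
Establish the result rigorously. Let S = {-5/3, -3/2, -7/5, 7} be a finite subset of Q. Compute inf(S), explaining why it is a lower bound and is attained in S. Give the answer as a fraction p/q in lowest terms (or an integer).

S is finite, so inf(S) = min(S).
Sorted increasing:
-5/3, -3/2, -7/5, 7
The extremum is -5/3.
For every x in S, x >= -5/3. And -5/3 is in S, so it is attained.
Therefore inf(S) = -5/3.

-5/3


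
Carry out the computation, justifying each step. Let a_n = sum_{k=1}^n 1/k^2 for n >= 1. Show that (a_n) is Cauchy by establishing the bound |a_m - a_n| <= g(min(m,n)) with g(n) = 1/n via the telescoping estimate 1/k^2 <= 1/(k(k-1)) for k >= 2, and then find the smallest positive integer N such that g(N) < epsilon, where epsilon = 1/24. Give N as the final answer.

For m > n >= 1: |a_m - a_n| = sum_{k=n+1}^m 1/k^2.
Use 1/k^2 <= 1/(k(k-1)) = 1/(k-1) - 1/k for k >= 2:
sum_{k=n+1}^m 1/k^2 <= sum_{k=n+1}^m (1/(k-1) - 1/k) = 1/n - 1/m <= 1/n.
By symmetry the same bound holds with n,m swapped, so |a_m - a_n| <= 1/min(m,n) = g(min(m,n)). Since g(n) -> 0, (a_n) is Cauchy.
Now solve g(N) < 1/24: 1/N < 1/24 <=> N > 1/(1/24) = 24.
The smallest integer strictly greater than 24 is N = 25.
Check: g(25) = 1/25 < 1/24; g(24) = 1/24 >= 1/24. So N = 25.

25


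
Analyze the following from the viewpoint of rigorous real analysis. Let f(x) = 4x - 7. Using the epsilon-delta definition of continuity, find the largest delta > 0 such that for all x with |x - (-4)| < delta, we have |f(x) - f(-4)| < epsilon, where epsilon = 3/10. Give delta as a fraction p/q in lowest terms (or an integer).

We compute f(-4) = 4*(-4) - 7 = -23.
|f(x) - f(-4)| = |4x - 7 - (-23)| = |4(x - (-4))| = 4|x - (-4)|.
We need 4|x - (-4)| < 3/10, i.e. |x - (-4)| < 3/10 / 4 = 3/40.
So any delta <= 3/40 works. Conversely, if delta > 3/40, then x = -4 + 3/40 satisfies |x - (-4)| = 3/40 < delta but |f(x) - f(-4)| = 4 * 3/40 = 3/10, which is not < 3/10; so no larger delta works.
Hence the largest such delta is 3/40.

3/40


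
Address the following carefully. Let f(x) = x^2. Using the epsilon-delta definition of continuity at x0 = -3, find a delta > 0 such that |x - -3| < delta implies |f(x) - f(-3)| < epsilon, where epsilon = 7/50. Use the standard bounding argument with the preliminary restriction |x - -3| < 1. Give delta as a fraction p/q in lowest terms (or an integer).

Factor: |x^2 - (-3)^2| = |x - -3| * |x + -3|.
Impose |x - -3| < 1 first. Then |x + -3| = |(x - -3) + 2*(-3)| <= |x - -3| + 2*|-3| < 1 + 6 = 7.
So |x^2 - (-3)^2| < delta * 7.
We need delta * 7 <= 7/50, i.e. delta <= 7/50/7 = 1/50.
Since 1/50 < 1, this is tighter than 1; take delta = 1/50.
So delta = 1/50 works.

1/50


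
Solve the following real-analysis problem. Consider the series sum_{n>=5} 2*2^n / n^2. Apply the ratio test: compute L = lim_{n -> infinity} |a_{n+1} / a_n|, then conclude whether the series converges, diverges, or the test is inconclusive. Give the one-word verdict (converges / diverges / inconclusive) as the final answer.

Let a_n denote the general term. Form the ratio a_{n+1}/a_n and simplify:
a_{n+1}/a_n = 2*n^2/(n + 1)^2
Take the limit as n -> infinity: L = 2.
Since L = 2 > 1 (or L = infinity), the ratio test implies the series diverges.

diverges


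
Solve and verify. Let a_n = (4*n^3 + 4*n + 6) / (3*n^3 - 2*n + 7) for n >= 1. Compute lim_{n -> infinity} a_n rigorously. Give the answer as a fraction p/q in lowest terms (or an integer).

Divide numerator and denominator by n^3, the highest power:
numerator / n^3 = 4 + 4/n^2 + 6/n^3
denominator / n^3 = 3 - 2/n^2 + 7/n^3
As n -> infinity, all terms of the form c/n^k (k >= 1) tend to 0.
So numerator / n^3 -> 4 and denominator / n^3 -> 3.
Therefore lim a_n = 4/3.

4/3


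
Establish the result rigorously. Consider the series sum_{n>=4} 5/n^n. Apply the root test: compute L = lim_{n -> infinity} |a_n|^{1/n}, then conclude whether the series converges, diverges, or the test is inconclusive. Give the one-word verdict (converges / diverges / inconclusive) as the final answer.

Let a_n denote the general term. Form |a_n|^(1/n) and simplify:
|a_n|^(1/n) = 5^(1/n)/n
Take the limit as n -> infinity: L = 0.
Since L = 0 < 1, the root test implies convergence.

converges


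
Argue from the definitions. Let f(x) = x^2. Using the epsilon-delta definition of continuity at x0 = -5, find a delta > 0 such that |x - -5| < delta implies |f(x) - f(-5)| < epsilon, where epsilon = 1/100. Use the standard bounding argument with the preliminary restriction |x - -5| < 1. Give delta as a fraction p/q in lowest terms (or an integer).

Factor: |x^2 - (-5)^2| = |x - -5| * |x + -5|.
Impose |x - -5| < 1 first. Then |x + -5| = |(x - -5) + 2*(-5)| <= |x - -5| + 2*|-5| < 1 + 10 = 11.
So |x^2 - (-5)^2| < delta * 11.
We need delta * 11 <= 1/100, i.e. delta <= 1/100/11 = 1/1100.
Since 1/1100 < 1, this is tighter than 1; take delta = 1/1100.
So delta = 1/1100 works.

1/1100
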